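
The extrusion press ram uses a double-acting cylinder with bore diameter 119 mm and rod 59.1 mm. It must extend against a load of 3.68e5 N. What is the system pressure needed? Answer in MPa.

P ≈ 33.1 MPa

Cap-side area A_cap = π/4 × (119 mm)² = 11120 mm^2
P = F / A = 3.68e5 N / A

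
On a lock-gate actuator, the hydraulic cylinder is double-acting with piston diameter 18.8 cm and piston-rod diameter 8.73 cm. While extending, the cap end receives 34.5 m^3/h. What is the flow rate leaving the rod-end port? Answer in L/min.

Q_out ≈ 451 L/min

Cap-side area A_cap = π/4 × (18.8 cm)² = 277.6 cm^2
Rod-side annular area A_ann = π/4 × (18.8² − 8.73²) = 217.7 cm^2
Piston speed v = Q_in/A_cap; rod-end outflow Q_out = v × A_ann = Q_in × A_ann/A_cap.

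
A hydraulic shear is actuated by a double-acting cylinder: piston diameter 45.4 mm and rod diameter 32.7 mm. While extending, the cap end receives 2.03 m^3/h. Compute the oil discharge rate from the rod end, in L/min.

Q_out ≈ 16.3 L/min

Cap-side area A_cap = π/4 × (45.4 mm)² = 1619 mm^2
Rod-side annular area A_ann = π/4 × (45.4² − 32.7²) = 779.0 mm^2
Piston speed v = Q_in/A_cap; rod-end outflow Q_out = v × A_ann = Q_in × A_ann/A_cap.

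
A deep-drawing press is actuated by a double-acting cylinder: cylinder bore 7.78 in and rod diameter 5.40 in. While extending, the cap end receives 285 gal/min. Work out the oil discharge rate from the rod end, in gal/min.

Q_out ≈ 148 gal/min

Cap-side area A_cap = π/4 × (7.78 in)² = 47.54 in^2
Rod-side annular area A_ann = π/4 × (7.78² − 5.40²) = 24.64 in^2
Piston speed v = Q_in/A_cap; rod-end outflow Q_out = v × A_ann = Q_in × A_ann/A_cap.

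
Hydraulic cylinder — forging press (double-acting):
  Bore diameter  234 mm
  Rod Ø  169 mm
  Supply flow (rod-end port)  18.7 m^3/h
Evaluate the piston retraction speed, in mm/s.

v ≈ 252 mm/s

Rod-side annular area A_ann = π/4 × (234² − 169²) = 20570 mm^2
Flow into the rod-end port fills the annular volume.
v = Q / A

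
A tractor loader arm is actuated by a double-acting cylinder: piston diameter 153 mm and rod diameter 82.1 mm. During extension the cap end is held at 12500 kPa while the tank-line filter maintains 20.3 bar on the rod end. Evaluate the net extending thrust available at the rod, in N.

F ≈ 2.03e5 N

Cap-side area A_cap = π/4 × (153 mm)² = 18390 mm^2
Rod-side annular area A_ann = π/4 × (153² − 82.1²) = 13090 mm^2
Net thrust = P_cap·A_cap − P_rod·A_ann = 2.298e5 N − 26580 N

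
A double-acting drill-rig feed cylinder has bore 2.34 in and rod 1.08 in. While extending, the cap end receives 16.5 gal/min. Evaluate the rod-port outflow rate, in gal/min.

Q_out ≈ 13.0 gal/min

Cap-side area A_cap = π/4 × (2.34 in)² = 4.301 in^2
Rod-side annular area A_ann = π/4 × (2.34² − 1.08²) = 3.384 in^2
Piston speed v = Q_in/A_cap; rod-end outflow Q_out = v × A_ann = Q_in × A_ann/A_cap.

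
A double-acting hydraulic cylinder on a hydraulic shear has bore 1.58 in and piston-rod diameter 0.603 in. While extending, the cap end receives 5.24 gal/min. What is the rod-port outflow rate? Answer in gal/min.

Cap-side area A_cap = π/4 × (1.58 in)² = 1.961 in^2
Rod-side annular area A_ann = π/4 × (1.58² − 0.603²) = 1.675 in^2
Piston speed v = Q_in/A_cap; rod-end outflow Q_out = v × A_ann = Q_in × A_ann/A_cap.

Q_out ≈ 4.48 gal/min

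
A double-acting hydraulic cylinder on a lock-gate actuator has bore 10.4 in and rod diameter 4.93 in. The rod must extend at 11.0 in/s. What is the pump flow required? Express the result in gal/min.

Cap-side area A_cap = π/4 × (10.4 in)² = 84.95 in^2
Q = A × v

Q ≈ 243 gal/min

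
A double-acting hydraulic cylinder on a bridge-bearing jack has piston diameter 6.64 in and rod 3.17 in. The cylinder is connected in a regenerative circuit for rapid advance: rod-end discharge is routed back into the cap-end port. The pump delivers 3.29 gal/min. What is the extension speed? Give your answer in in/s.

In regeneration the rod-end outflow joins the pump flow into the cap end, so the net volume the pump must supply per unit advance equals the rod cross-section area.
Rod cross-section A_rod = π/4 × (3.17 in)² = 7.892 in^2
v = Q_pump / A_rod

v ≈ 1.60 in/s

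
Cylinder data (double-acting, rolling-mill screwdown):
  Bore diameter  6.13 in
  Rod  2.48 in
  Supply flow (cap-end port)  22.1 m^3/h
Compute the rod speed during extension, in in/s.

Cap-side area A_cap = π/4 × (6.13 in)² = 29.51 in^2
v = Q / A

v ≈ 12.7 in/s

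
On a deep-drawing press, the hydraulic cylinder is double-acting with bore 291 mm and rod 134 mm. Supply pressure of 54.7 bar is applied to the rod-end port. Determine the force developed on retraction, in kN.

F ≈ 287 kN

Rod-side annular area A_ann = π/4 × (291² − 134²) = 52410 mm^2
On retraction the pressure acts on the annular area (bore minus rod).
F = P × A_ann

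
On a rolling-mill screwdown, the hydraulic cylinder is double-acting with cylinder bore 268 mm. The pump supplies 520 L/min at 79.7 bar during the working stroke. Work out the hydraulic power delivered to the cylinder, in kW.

W ≈ 69.1 kW

Hydraulic power = P × Q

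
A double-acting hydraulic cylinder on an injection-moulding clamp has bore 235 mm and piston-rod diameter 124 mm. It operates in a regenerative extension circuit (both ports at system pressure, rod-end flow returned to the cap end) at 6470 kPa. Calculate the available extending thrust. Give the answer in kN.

With equal pressure on both faces, forces on the annular region cancel; the net push is pressure × rod cross-section.
Rod cross-section A_rod = π/4 × (124 mm)² = 12080 mm^2
F = P × A_rod

F ≈ 78.1 kN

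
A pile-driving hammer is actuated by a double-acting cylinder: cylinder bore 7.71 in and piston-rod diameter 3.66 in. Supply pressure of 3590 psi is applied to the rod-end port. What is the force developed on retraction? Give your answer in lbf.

Rod-side annular area A_ann = π/4 × (7.71² − 3.66²) = 36.17 in^2
On retraction the pressure acts on the annular area (bore minus rod).
F = P × A_ann

F ≈ 1.30e5 lbf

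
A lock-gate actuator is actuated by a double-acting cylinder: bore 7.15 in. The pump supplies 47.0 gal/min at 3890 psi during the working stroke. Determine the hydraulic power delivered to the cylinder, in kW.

Hydraulic power = P × Q

W ≈ 79.5 kW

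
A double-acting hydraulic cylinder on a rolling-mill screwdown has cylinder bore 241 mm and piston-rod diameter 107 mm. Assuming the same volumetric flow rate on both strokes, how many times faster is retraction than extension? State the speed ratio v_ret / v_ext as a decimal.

Cap-side area A_cap = π/4 × (241 mm)² = 45620 mm^2
Rod-side annular area A_ann = π/4 × (241² − 107²) = 36620 mm^2
For equal Q, v ∝ 1/A, so v_ret/v_ext = A_cap/A_ann.

v_ret/v_ext ≈ 1.25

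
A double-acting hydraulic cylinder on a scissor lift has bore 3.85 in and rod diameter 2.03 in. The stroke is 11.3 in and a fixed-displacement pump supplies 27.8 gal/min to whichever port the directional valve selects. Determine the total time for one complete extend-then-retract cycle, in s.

Cap-side area A_cap = π/4 × (3.85 in)² = 11.64 in^2
Rod-side annular area A_ann = π/4 × (3.85² − 2.03²) = 8.405 in^2
t_ext = A_cap·L/Q = 1.229 s
t_ret = A_ann·L/Q = 0.8874 s
t_cycle = t_ext + t_ret

t ≈ 2.12 s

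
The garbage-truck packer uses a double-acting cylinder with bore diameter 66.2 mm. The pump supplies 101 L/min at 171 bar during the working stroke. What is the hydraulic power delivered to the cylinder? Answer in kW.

Hydraulic power = P × Q

W ≈ 28.8 kW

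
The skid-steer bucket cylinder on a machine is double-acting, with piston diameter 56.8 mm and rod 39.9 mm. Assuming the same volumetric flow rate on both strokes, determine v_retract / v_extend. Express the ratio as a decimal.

v_ret/v_ext ≈ 1.97

Cap-side area A_cap = π/4 × (56.8 mm)² = 2534 mm^2
Rod-side annular area A_ann = π/4 × (56.8² − 39.9²) = 1284 mm^2
For equal Q, v ∝ 1/A, so v_ret/v_ext = A_cap/A_ann.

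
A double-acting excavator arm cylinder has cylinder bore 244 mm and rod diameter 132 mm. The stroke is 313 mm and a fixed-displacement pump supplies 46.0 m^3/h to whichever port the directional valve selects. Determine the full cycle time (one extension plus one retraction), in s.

t ≈ 1.96 s

Cap-side area A_cap = π/4 × (244 mm)² = 46760 mm^2
Rod-side annular area A_ann = π/4 × (244² − 132²) = 33070 mm^2
t_ext = A_cap·L/Q = 1.145 s
t_ret = A_ann·L/Q = 0.8102 s
t_cycle = t_ext + t_ret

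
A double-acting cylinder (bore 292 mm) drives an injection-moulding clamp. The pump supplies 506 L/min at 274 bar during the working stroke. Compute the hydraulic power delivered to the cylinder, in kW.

Hydraulic power = P × Q

W ≈ 231 kW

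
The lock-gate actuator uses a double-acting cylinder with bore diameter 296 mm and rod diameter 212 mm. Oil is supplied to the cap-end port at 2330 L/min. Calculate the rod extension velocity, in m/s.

Cap-side area A_cap = π/4 × (296 mm)² = 68810 mm^2
v = Q / A

v ≈ 0.564 m/s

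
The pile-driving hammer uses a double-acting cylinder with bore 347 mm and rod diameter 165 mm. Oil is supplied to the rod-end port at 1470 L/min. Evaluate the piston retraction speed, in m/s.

Rod-side annular area A_ann = π/4 × (347² − 165²) = 73190 mm^2
Flow into the rod-end port fills the annular volume.
v = Q / A

v ≈ 0.335 m/s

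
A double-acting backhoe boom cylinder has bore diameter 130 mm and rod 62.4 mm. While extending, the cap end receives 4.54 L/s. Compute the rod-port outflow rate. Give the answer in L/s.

Q_out ≈ 3.49 L/s

Cap-side area A_cap = π/4 × (130 mm)² = 13270 mm^2
Rod-side annular area A_ann = π/4 × (130² − 62.4²) = 10220 mm^2
Piston speed v = Q_in/A_cap; rod-end outflow Q_out = v × A_ann = Q_in × A_ann/A_cap.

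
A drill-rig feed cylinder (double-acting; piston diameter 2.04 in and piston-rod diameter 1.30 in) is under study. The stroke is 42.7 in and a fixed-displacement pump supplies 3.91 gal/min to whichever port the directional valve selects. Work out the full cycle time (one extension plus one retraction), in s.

t ≈ 14.8 s

Cap-side area A_cap = π/4 × (2.04 in)² = 3.269 in^2
Rod-side annular area A_ann = π/4 × (2.04² − 1.30²) = 1.941 in^2
t_ext = A_cap·L/Q = 9.271 s
t_ret = A_ann·L/Q = 5.506 s
t_cycle = t_ext + t_ret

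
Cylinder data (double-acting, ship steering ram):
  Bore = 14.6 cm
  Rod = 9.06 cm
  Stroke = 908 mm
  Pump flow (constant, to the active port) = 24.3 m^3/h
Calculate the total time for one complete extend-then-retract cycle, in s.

Cap-side area A_cap = π/4 × (14.6 cm)² = 167.4 cm^2
Rod-side annular area A_ann = π/4 × (14.6² − 9.06²) = 102.9 cm^2
t_ext = A_cap·L/Q = 2.252 s
t_ret = A_ann·L/Q = 1.385 s
t_cycle = t_ext + t_ret

t ≈ 3.64 s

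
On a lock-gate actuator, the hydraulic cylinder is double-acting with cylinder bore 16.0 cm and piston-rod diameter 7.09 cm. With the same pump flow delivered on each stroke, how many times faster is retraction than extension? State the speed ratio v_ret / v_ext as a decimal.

Cap-side area A_cap = π/4 × (16.0 cm)² = 201.1 cm^2
Rod-side annular area A_ann = π/4 × (16.0² − 7.09²) = 161.6 cm^2
For equal Q, v ∝ 1/A, so v_ret/v_ext = A_cap/A_ann.

v_ret/v_ext ≈ 1.24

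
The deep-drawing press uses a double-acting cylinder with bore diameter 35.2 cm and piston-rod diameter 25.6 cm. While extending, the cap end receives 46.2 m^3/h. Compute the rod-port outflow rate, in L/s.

Cap-side area A_cap = π/4 × (35.2 cm)² = 973.1 cm^2
Rod-side annular area A_ann = π/4 × (35.2² − 25.6²) = 458.4 cm^2
Piston speed v = Q_in/A_cap; rod-end outflow Q_out = v × A_ann = Q_in × A_ann/A_cap.

Q_out ≈ 6.05 L/s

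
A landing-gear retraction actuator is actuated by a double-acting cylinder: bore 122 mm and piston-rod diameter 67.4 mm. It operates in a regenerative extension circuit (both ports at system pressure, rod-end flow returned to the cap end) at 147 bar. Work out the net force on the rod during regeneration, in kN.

With equal pressure on both faces, forces on the annular region cancel; the net push is pressure × rod cross-section.
Rod cross-section A_rod = π/4 × (67.4 mm)² = 3568 mm^2
F = P × A_rod

F ≈ 52.4 kN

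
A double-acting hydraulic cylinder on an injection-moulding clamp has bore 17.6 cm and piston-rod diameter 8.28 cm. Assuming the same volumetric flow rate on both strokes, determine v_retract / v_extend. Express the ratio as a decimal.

Cap-side area A_cap = π/4 × (17.6 cm)² = 243.3 cm^2
Rod-side annular area A_ann = π/4 × (17.6² − 8.28²) = 189.4 cm^2
For equal Q, v ∝ 1/A, so v_ret/v_ext = A_cap/A_ann.

v_ret/v_ext ≈ 1.28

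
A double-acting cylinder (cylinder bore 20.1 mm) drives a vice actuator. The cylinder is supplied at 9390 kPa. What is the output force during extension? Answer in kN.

F ≈ 2.98 kN

Cap-side area A_cap = π/4 × (20.1 mm)² = 317.3 mm^2
F = P × A_cap = 9390 kPa × A_cap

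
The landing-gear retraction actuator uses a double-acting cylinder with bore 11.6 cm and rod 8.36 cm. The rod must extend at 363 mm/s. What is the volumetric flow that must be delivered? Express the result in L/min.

Cap-side area A_cap = π/4 × (11.6 cm)² = 105.7 cm^2
Q = A × v

Q ≈ 230 L/min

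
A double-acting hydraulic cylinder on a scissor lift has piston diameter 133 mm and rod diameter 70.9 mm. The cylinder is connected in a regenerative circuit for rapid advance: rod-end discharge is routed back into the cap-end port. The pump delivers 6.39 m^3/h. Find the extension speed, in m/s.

v ≈ 0.450 m/s

In regeneration the rod-end outflow joins the pump flow into the cap end, so the net volume the pump must supply per unit advance equals the rod cross-section area.
Rod cross-section A_rod = π/4 × (70.9 mm)² = 3948 mm^2
v = Q_pump / A_rod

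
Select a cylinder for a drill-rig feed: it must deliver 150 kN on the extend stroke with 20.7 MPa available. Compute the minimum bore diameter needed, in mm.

D ≈ 96.1 mm

Extension force acts on the full piston face: F = P × (π/4)D².
D = √(4F / (πP)) = √(4 × 150 kN / (π × 20.7 MPa))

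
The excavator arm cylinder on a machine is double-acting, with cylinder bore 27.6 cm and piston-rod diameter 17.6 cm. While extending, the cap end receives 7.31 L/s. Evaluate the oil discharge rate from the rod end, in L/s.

Cap-side area A_cap = π/4 × (27.6 cm)² = 598.3 cm^2
Rod-side annular area A_ann = π/4 × (27.6² − 17.6²) = 355.0 cm^2
Piston speed v = Q_in/A_cap; rod-end outflow Q_out = v × A_ann = Q_in × A_ann/A_cap.

Q_out ≈ 4.34 L/s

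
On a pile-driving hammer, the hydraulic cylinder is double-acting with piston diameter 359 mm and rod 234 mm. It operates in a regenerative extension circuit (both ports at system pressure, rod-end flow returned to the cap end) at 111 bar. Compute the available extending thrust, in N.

F ≈ 4.77e5 N

With equal pressure on both faces, forces on the annular region cancel; the net push is pressure × rod cross-section.
Rod cross-section A_rod = π/4 × (234 mm)² = 43010 mm^2
F = P × A_rod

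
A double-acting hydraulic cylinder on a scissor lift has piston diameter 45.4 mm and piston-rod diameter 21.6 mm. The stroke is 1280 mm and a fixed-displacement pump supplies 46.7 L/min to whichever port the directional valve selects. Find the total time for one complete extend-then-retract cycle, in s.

t ≈ 4.72 s

Cap-side area A_cap = π/4 × (45.4 mm)² = 1619 mm^2
Rod-side annular area A_ann = π/4 × (45.4² − 21.6²) = 1252 mm^2
t_ext = A_cap·L/Q = 2.662 s
t_ret = A_ann·L/Q = 2.060 s
t_cycle = t_ext + t_ret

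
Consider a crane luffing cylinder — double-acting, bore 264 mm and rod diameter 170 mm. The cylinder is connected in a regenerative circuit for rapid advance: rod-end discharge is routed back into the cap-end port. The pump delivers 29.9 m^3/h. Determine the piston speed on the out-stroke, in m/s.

v ≈ 0.366 m/s

In regeneration the rod-end outflow joins the pump flow into the cap end, so the net volume the pump must supply per unit advance equals the rod cross-section area.
Rod cross-section A_rod = π/4 × (170 mm)² = 22700 mm^2
v = Q_pump / A_rod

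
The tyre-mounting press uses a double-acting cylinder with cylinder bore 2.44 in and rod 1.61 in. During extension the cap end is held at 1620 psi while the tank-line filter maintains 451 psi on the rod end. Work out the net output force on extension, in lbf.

F ≈ 6380 lbf

Cap-side area A_cap = π/4 × (2.44 in)² = 4.676 in^2
Rod-side annular area A_ann = π/4 × (2.44² − 1.61²) = 2.640 in^2
Net thrust = P_cap·A_cap − P_rod·A_ann = 7575 lbf − 1191 lbf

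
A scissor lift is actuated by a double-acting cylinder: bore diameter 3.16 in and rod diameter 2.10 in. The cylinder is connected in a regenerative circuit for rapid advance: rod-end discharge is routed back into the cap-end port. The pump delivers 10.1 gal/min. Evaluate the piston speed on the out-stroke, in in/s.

v ≈ 11.2 in/s

In regeneration the rod-end outflow joins the pump flow into the cap end, so the net volume the pump must supply per unit advance equals the rod cross-section area.
Rod cross-section A_rod = π/4 × (2.10 in)² = 3.464 in^2
v = Q_pump / A_rod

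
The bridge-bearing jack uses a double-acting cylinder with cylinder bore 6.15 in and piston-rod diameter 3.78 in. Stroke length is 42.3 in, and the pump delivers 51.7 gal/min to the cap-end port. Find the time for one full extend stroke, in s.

t ≈ 6.31 s

Cap-side area A_cap = π/4 × (6.15 in)² = 29.71 in^2
Swept volume V = A × L; t = V / Q = A·L / Q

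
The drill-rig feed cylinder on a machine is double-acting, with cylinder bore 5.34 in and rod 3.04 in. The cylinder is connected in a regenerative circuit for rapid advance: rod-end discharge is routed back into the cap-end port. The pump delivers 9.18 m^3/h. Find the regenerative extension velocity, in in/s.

In regeneration the rod-end outflow joins the pump flow into the cap end, so the net volume the pump must supply per unit advance equals the rod cross-section area.
Rod cross-section A_rod = π/4 × (3.04 in)² = 7.258 in^2
v = Q_pump / A_rod

v ≈ 21.4 in/s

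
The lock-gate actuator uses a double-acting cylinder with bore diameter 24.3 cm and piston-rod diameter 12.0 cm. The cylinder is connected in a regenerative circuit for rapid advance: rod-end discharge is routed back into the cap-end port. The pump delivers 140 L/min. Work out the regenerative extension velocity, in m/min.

In regeneration the rod-end outflow joins the pump flow into the cap end, so the net volume the pump must supply per unit advance equals the rod cross-section area.
Rod cross-section A_rod = π/4 × (12.0 cm)² = 113.1 cm^2
v = Q_pump / A_rod

v ≈ 12.4 m/min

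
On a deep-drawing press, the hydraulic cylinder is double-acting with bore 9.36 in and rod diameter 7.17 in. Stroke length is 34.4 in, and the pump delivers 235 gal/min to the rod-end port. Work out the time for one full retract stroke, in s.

Rod-side annular area A_ann = π/4 × (9.36² − 7.17²) = 28.43 in^2
Swept volume V = A × L; t = V / Q = A·L / Q

t ≈ 1.08 s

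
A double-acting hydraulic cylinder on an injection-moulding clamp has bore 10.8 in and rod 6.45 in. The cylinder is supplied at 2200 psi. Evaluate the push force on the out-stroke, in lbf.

F ≈ 2.02e5 lbf

Cap-side area A_cap = π/4 × (10.8 in)² = 91.61 in^2
F = P × A_cap = 2200 psi × A_cap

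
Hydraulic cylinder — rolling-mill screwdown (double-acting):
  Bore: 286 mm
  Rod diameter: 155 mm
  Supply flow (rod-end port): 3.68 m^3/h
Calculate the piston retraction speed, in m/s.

Rod-side annular area A_ann = π/4 × (286² − 155²) = 45370 mm^2
Flow into the rod-end port fills the annular volume.
v = Q / A

v ≈ 0.0225 m/s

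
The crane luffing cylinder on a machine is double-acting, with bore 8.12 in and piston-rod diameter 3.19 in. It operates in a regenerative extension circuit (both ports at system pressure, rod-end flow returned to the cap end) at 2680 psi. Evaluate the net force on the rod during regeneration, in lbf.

With equal pressure on both faces, forces on the annular region cancel; the net push is pressure × rod cross-section.
Rod cross-section A_rod = π/4 × (3.19 in)² = 7.992 in^2
F = P × A_rod

F ≈ 21400 lbf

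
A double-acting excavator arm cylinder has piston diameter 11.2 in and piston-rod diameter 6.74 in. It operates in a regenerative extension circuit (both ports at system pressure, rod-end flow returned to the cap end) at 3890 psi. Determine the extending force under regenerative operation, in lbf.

F ≈ 1.39e5 lbf

With equal pressure on both faces, forces on the annular region cancel; the net push is pressure × rod cross-section.
Rod cross-section A_rod = π/4 × (6.74 in)² = 35.68 in^2
F = P × A_rod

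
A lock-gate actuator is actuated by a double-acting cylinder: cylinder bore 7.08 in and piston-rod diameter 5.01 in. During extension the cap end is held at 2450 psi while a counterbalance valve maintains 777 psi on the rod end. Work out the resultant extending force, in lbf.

Cap-side area A_cap = π/4 × (7.08 in)² = 39.37 in^2
Rod-side annular area A_ann = π/4 × (7.08² − 5.01²) = 19.66 in^2
Net thrust = P_cap·A_cap − P_rod·A_ann = 96450 lbf − 15270 lbf

F ≈ 81200 lbf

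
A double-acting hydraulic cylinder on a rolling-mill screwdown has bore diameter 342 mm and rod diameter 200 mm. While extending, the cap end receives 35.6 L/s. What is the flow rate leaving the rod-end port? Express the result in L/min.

Q_out ≈ 1410 L/min

Cap-side area A_cap = π/4 × (342 mm)² = 91860 mm^2
Rod-side annular area A_ann = π/4 × (342² − 200²) = 60450 mm^2
Piston speed v = Q_in/A_cap; rod-end outflow Q_out = v × A_ann = Q_in × A_ann/A_cap.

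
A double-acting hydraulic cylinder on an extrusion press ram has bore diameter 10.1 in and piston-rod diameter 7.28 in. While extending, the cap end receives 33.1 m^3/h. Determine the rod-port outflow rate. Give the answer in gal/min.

Q_out ≈ 70.0 gal/min

Cap-side area A_cap = π/4 × (10.1 in)² = 80.12 in^2
Rod-side annular area A_ann = π/4 × (10.1² − 7.28²) = 38.49 in^2
Piston speed v = Q_in/A_cap; rod-end outflow Q_out = v × A_ann = Q_in × A_ann/A_cap.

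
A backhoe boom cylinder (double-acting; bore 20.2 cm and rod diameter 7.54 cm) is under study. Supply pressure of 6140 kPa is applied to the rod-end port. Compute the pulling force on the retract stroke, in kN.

Rod-side annular area A_ann = π/4 × (20.2² − 7.54²) = 275.8 cm^2
On retraction the pressure acts on the annular area (bore minus rod).
F = P × A_ann

F ≈ 169 kN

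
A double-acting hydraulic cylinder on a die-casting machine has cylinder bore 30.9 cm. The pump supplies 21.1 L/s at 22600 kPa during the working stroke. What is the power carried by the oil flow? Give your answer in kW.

Hydraulic power = P × Q

W ≈ 477 kW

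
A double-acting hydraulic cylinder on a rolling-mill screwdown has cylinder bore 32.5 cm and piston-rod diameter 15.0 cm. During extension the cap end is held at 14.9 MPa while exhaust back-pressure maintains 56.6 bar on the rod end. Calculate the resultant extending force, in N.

F ≈ 8.67e5 N

Cap-side area A_cap = π/4 × (32.5 cm)² = 829.6 cm^2
Rod-side annular area A_ann = π/4 × (32.5² − 15.0²) = 652.9 cm^2
Net thrust = P_cap·A_cap − P_rod·A_ann = 1.236e6 N − 3.695e5 N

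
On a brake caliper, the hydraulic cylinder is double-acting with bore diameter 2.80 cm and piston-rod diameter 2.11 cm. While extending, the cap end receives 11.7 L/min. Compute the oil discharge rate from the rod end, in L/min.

Cap-side area A_cap = π/4 × (2.80 cm)² = 6.158 cm^2
Rod-side annular area A_ann = π/4 × (2.80² − 2.11²) = 2.661 cm^2
Piston speed v = Q_in/A_cap; rod-end outflow Q_out = v × A_ann = Q_in × A_ann/A_cap.

Q_out ≈ 5.06 L/min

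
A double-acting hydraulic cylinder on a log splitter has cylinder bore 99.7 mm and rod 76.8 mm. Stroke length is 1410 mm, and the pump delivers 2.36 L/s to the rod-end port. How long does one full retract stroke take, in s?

Rod-side annular area A_ann = π/4 × (99.7² − 76.8²) = 3174 mm^2
Swept volume V = A × L; t = V / Q = A·L / Q

t ≈ 1.90 s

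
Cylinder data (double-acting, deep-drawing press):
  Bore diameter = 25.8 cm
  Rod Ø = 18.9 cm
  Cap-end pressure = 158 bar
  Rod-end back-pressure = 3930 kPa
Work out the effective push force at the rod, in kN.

F ≈ 731 kN

Cap-side area A_cap = π/4 × (25.8 cm)² = 522.8 cm^2
Rod-side annular area A_ann = π/4 × (25.8² − 18.9²) = 242.2 cm^2
Net thrust = P_cap·A_cap − P_rod·A_ann = 826.0 kN − 95.20 kN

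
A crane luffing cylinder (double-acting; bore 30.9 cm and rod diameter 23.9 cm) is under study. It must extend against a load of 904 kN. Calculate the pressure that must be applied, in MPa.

Cap-side area A_cap = π/4 × (30.9 cm)² = 749.9 cm^2
P = F / A = 904 kN / A

P ≈ 12.1 MPa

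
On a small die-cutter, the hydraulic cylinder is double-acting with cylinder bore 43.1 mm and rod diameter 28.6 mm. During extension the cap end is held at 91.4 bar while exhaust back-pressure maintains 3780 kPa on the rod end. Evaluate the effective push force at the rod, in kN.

Cap-side area A_cap = π/4 × (43.1 mm)² = 1459 mm^2
Rod-side annular area A_ann = π/4 × (43.1² − 28.6²) = 816.5 mm^2
Net thrust = P_cap·A_cap − P_rod·A_ann = 13.33 kN − 3.087 kN

F ≈ 10.2 kN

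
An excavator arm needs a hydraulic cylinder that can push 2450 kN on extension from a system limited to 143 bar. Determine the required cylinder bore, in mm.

Extension force acts on the full piston face: F = P × (π/4)D².
D = √(4F / (πP)) = √(4 × 2450 kN / (π × 143 bar))

D ≈ 467 mm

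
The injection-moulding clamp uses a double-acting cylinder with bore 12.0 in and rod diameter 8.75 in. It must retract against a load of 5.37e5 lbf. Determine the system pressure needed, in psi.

Rod-side annular area A_ann = π/4 × (12.0² − 8.75²) = 52.97 in^2
Retraction: pressure acts on the annular area.
P = F / A = 5.37e5 lbf / A

P ≈ 10100 psi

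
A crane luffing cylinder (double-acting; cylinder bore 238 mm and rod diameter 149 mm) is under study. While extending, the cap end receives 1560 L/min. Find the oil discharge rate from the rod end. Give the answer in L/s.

Q_out ≈ 15.8 L/s

Cap-side area A_cap = π/4 × (238 mm)² = 44490 mm^2
Rod-side annular area A_ann = π/4 × (238² − 149²) = 27050 mm^2
Piston speed v = Q_in/A_cap; rod-end outflow Q_out = v × A_ann = Q_in × A_ann/A_cap.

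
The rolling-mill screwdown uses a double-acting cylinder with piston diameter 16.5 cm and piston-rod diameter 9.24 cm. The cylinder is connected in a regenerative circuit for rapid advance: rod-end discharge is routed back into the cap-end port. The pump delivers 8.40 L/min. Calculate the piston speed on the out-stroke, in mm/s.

v ≈ 20.9 mm/s

In regeneration the rod-end outflow joins the pump flow into the cap end, so the net volume the pump must supply per unit advance equals the rod cross-section area.
Rod cross-section A_rod = π/4 × (9.24 cm)² = 67.06 cm^2
v = Q_pump / A_rod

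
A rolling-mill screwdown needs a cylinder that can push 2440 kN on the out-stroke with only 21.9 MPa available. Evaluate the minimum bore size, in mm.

D ≈ 377 mm

Extension force acts on the full piston face: F = P × (π/4)D².
D = √(4F / (πP)) = √(4 × 2440 kN / (π × 21.9 MPa))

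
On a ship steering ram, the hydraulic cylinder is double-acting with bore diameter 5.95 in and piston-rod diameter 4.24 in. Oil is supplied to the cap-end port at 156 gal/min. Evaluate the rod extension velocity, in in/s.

v ≈ 21.6 in/s

Cap-side area A_cap = π/4 × (5.95 in)² = 27.81 in^2
v = Q / A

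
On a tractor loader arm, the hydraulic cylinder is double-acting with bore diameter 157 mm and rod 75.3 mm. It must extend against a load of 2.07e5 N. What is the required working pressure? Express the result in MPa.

Cap-side area A_cap = π/4 × (157 mm)² = 19360 mm^2
P = F / A = 2.07e5 N / A

P ≈ 10.7 MPa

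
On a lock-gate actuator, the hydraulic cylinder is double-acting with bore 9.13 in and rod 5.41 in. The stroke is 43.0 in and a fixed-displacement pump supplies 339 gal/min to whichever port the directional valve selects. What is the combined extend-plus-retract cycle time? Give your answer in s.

Cap-side area A_cap = π/4 × (9.13 in)² = 65.47 in^2
Rod-side annular area A_ann = π/4 × (9.13² − 5.41²) = 42.48 in^2
t_ext = A_cap·L/Q = 2.157 s
t_ret = A_ann·L/Q = 1.400 s
t_cycle = t_ext + t_ret

t ≈ 3.56 s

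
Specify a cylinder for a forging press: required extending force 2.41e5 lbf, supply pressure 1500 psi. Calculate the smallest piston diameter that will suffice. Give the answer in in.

Extension force acts on the full piston face: F = P × (π/4)D².
D = √(4F / (πP)) = √(4 × 2.41e5 lbf / (π × 1500 psi))

D ≈ 14.3 in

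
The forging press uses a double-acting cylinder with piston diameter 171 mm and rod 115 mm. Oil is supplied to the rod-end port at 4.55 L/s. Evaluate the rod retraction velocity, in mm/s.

v ≈ 362 mm/s

Rod-side annular area A_ann = π/4 × (171² − 115²) = 12580 mm^2
Flow into the rod-end port fills the annular volume.
v = Q / A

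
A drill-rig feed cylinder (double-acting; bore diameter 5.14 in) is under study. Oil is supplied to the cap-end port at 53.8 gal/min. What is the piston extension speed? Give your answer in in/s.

v ≈ 9.98 in/s

Cap-side area A_cap = π/4 × (5.14 in)² = 20.75 in^2
v = Q / A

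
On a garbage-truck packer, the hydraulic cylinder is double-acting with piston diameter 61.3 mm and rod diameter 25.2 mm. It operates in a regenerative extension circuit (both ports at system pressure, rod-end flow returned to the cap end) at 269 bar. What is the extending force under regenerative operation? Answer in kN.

F ≈ 13.4 kN

With equal pressure on both faces, forces on the annular region cancel; the net push is pressure × rod cross-section.
Rod cross-section A_rod = π/4 × (25.2 mm)² = 498.8 mm^2
F = P × A_rod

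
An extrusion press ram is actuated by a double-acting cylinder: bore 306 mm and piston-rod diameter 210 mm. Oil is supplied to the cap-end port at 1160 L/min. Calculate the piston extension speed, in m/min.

Cap-side area A_cap = π/4 × (306 mm)² = 73540 mm^2
v = Q / A

v ≈ 15.8 m/min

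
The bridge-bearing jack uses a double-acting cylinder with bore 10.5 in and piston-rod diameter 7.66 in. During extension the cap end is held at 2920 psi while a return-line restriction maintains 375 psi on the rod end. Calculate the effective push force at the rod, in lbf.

Cap-side area A_cap = π/4 × (10.5 in)² = 86.59 in^2
Rod-side annular area A_ann = π/4 × (10.5² − 7.66²) = 40.51 in^2
Net thrust = P_cap·A_cap − P_rod·A_ann = 2.528e5 lbf − 15190 lbf

F ≈ 2.38e5 lbf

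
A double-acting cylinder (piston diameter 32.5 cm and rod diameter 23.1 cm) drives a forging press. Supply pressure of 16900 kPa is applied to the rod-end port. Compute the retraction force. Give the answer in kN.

F ≈ 694 kN

Rod-side annular area A_ann = π/4 × (32.5² − 23.1²) = 410.5 cm^2
On retraction the pressure acts on the annular area (bore minus rod).
F = P × A_ann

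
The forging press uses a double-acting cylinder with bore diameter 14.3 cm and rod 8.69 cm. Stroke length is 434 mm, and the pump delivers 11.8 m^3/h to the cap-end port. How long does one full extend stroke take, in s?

t ≈ 2.13 s

Cap-side area A_cap = π/4 × (14.3 cm)² = 160.6 cm^2
Swept volume V = A × L; t = V / Q = A·L / Q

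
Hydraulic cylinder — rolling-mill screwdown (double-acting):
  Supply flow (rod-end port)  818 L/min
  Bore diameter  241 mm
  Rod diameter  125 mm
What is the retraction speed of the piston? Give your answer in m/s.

v ≈ 0.409 m/s

Rod-side annular area A_ann = π/4 × (241² − 125²) = 33340 mm^2
Flow into the rod-end port fills the annular volume.
v = Q / A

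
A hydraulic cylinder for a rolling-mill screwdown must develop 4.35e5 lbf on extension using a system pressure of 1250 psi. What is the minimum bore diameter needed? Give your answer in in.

Extension force acts on the full piston face: F = P × (π/4)D².
D = √(4F / (πP)) = √(4 × 4.35e5 lbf / (π × 1250 psi))

D ≈ 21.0 in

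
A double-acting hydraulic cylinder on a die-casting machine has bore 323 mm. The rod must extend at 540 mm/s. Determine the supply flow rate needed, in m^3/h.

Cap-side area A_cap = π/4 × (323 mm)² = 81940 mm^2
Q = A × v

Q ≈ 159 m^3/h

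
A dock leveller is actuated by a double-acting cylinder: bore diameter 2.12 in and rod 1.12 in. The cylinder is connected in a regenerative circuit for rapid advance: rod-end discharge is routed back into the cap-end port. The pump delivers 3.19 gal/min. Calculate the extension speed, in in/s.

In regeneration the rod-end outflow joins the pump flow into the cap end, so the net volume the pump must supply per unit advance equals the rod cross-section area.
Rod cross-section A_rod = π/4 × (1.12 in)² = 0.9852 in^2
v = Q_pump / A_rod

v ≈ 12.5 in/s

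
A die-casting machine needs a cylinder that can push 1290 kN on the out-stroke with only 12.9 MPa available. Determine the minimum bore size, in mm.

D ≈ 357 mm

Extension force acts on the full piston face: F = P × (π/4)D².
D = √(4F / (πP)) = √(4 × 1290 kN / (π × 12.9 MPa))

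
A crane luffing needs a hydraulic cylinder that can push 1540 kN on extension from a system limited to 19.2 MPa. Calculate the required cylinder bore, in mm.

Extension force acts on the full piston face: F = P × (π/4)D².
D = √(4F / (πP)) = √(4 × 1540 kN / (π × 19.2 MPa))

D ≈ 320 mm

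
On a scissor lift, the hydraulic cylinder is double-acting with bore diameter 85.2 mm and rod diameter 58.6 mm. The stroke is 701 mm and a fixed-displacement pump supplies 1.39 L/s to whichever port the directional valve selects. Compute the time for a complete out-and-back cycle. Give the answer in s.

Cap-side area A_cap = π/4 × (85.2 mm)² = 5701 mm^2
Rod-side annular area A_ann = π/4 × (85.2² − 58.6²) = 3004 mm^2
t_ext = A_cap·L/Q = 2.875 s
t_ret = A_ann·L/Q = 1.515 s
t_cycle = t_ext + t_ret

t ≈ 4.39 s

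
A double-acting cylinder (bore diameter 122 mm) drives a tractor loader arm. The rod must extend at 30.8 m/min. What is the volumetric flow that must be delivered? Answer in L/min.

Q ≈ 360 L/min

Cap-side area A_cap = π/4 × (122 mm)² = 11690 mm^2
Q = A × v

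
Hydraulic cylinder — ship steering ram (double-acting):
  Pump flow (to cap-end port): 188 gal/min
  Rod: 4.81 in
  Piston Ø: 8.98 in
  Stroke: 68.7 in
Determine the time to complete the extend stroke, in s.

Cap-side area A_cap = π/4 × (8.98 in)² = 63.33 in^2
Swept volume V = A × L; t = V / Q = A·L / Q

t ≈ 6.01 s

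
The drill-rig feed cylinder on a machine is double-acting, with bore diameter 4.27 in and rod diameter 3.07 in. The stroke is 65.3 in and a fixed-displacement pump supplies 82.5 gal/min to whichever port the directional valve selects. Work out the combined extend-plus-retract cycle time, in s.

t ≈ 4.37 s

Cap-side area A_cap = π/4 × (4.27 in)² = 14.32 in^2
Rod-side annular area A_ann = π/4 × (4.27² − 3.07²) = 6.918 in^2
t_ext = A_cap·L/Q = 2.944 s
t_ret = A_ann·L/Q = 1.422 s
t_cycle = t_ext + t_ret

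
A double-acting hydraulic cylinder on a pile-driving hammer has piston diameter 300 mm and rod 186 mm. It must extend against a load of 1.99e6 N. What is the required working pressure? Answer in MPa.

P ≈ 28.2 MPa

Cap-side area A_cap = π/4 × (300 mm)² = 70690 mm^2
P = F / A = 1.99e6 N / A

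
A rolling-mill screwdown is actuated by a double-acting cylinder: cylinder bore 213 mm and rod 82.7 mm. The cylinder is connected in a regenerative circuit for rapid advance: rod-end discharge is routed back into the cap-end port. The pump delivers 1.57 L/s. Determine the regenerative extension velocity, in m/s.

v ≈ 0.292 m/s

In regeneration the rod-end outflow joins the pump flow into the cap end, so the net volume the pump must supply per unit advance equals the rod cross-section area.
Rod cross-section A_rod = π/4 × (82.7 mm)² = 5372 mm^2
v = Q_pump / A_rod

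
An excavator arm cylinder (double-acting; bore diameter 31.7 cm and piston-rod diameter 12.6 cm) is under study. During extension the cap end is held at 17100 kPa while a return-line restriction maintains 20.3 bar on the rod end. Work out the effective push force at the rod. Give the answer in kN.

Cap-side area A_cap = π/4 × (31.7 cm)² = 789.2 cm^2
Rod-side annular area A_ann = π/4 × (31.7² − 12.6²) = 664.5 cm^2
Net thrust = P_cap·A_cap − P_rod·A_ann = 1350 kN − 134.9 kN

F ≈ 1210 kN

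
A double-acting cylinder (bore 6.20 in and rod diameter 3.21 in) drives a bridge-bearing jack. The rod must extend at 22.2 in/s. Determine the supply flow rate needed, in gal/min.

Q ≈ 174 gal/min

Cap-side area A_cap = π/4 × (6.20 in)² = 30.19 in^2
Q = A × v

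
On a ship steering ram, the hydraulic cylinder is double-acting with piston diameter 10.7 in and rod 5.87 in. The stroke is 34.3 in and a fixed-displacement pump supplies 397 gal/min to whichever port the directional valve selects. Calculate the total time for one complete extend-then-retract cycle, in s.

Cap-side area A_cap = π/4 × (10.7 in)² = 89.92 in^2
Rod-side annular area A_ann = π/4 × (10.7² − 5.87²) = 62.86 in^2
t_ext = A_cap·L/Q = 2.018 s
t_ret = A_ann·L/Q = 1.411 s
t_cycle = t_ext + t_ret

t ≈ 3.43 s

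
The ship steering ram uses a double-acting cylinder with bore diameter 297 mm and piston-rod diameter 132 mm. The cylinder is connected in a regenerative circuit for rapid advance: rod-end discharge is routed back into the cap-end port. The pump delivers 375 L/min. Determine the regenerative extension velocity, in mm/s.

v ≈ 457 mm/s

In regeneration the rod-end outflow joins the pump flow into the cap end, so the net volume the pump must supply per unit advance equals the rod cross-section area.
Rod cross-section A_rod = π/4 × (132 mm)² = 13680 mm^2
v = Q_pump / A_rod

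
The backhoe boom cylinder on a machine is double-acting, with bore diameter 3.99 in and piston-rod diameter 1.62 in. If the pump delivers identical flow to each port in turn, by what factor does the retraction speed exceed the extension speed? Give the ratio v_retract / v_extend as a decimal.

Cap-side area A_cap = π/4 × (3.99 in)² = 12.50 in^2
Rod-side annular area A_ann = π/4 × (3.99² − 1.62²) = 10.44 in^2
For equal Q, v ∝ 1/A, so v_ret/v_ext = A_cap/A_ann.

v_ret/v_ext ≈ 1.20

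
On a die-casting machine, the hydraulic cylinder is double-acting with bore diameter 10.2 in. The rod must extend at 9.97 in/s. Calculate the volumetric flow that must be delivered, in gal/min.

Cap-side area A_cap = π/4 × (10.2 in)² = 81.71 in^2
Q = A × v

Q ≈ 212 gal/min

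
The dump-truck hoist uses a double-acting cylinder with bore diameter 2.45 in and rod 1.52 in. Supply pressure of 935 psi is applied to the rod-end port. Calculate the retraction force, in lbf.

Rod-side annular area A_ann = π/4 × (2.45² − 1.52²) = 2.900 in^2
On retraction the pressure acts on the annular area (bore minus rod).
F = P × A_ann

F ≈ 2710 lbf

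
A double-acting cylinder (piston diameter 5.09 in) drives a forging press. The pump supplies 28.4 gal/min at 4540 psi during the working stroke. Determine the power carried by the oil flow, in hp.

W ≈ 75.2 hp

Hydraulic power = P × Q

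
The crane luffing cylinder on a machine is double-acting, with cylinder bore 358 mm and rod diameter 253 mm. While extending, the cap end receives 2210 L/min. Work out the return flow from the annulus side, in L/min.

Q_out ≈ 1110 L/min

Cap-side area A_cap = π/4 × (358 mm)² = 1.007e5 mm^2
Rod-side annular area A_ann = π/4 × (358² − 253²) = 50390 mm^2
Piston speed v = Q_in/A_cap; rod-end outflow Q_out = v × A_ann = Q_in × A_ann/A_cap.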